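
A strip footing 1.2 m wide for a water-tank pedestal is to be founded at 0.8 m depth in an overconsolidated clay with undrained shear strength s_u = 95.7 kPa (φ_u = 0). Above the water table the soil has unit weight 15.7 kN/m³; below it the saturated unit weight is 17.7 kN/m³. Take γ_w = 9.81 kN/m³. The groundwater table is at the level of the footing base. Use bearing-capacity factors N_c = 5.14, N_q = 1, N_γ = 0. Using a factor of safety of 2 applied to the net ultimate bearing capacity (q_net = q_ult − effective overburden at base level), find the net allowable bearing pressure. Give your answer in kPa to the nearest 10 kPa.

q_all(net) ≈ 250 kPa

q = γ·D_f = 15.7 × 0.8 = 12.56 kPa.
c·N_c = 95.7 × 5.14 = 491.9 kPa
q·N_q = 12.56 × 1 = 12.56 kPa
q_ult = 491.9 + 12.56 = 504.46 kPa.
Net ultimate: q_net = 504.46 − 12.56 = 491.9 kPa.
q_all(net) = 491.9 / 2 = 245.95 kPa.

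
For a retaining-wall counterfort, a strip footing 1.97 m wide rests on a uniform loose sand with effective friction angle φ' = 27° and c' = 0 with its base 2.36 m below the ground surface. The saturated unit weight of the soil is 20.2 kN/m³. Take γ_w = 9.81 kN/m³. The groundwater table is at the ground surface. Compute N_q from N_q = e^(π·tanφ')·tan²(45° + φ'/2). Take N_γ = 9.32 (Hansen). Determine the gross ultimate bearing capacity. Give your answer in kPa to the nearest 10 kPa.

tan27° = 0.5095, so N_q = e^(π×0.5095)·tan²(58.5°) = 4.957 × 2.663 = 13.2.
γ' = 20.2 − 9.81 = 10.39 kN/m³ (submerged throughout). q = 10.39 × 2.36 = 24.52 kPa; the same γ' applies in the ½γBN_γ term.
q·N_q = 24.52 × 13.199 = 323.65 kPa
0.5·γ·B·N_γ = 0.5 × 10.39 × 1.97 × 9.32 = 95.382 kPa
q_ult = 323.65 + 95.382 = 419.03 kPa.

q_ult ≈ 420 kPa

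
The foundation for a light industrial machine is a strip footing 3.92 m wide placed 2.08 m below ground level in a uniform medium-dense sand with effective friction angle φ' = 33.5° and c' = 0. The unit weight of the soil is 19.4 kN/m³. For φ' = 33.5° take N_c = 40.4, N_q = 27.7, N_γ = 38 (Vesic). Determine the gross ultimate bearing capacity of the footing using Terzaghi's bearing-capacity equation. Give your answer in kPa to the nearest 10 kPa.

Effective surcharge at the founding depth q = γ·D_f = 19.4 × 2.08 = 40.352 kPa.
q_ult = q·N_q + 0.5·γ·B·N_γ
     = 40.352 × 27.7 + 0.5 × 19.4 × 3.92 × 38
     = 1117.8 + 1444.9 = 2562.7 kPa.

q_ult ≈ 2560 kPa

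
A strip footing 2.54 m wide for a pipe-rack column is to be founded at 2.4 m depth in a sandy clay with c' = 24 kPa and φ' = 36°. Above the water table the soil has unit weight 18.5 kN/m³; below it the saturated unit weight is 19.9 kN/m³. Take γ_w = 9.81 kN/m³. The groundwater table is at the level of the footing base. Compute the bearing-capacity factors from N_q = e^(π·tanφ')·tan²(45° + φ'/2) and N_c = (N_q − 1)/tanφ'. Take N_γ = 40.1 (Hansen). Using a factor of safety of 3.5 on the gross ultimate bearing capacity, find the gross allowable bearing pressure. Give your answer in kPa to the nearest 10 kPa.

N_q = e^(π·tan36°)·tan²(63°) = 37.75; N_c = (N_q − 1)/tanφ' = 50.59.
Effective surcharge at the founding depth q = γ·D_f = 18.5 × 2.4 = 44.4 kPa.
The water table coincides with the base, so in the self-weight term γ → γ' = 10.09 kN/m³.
q_ult = c·N_c + q·N_q + 0.5·γ·B·N_γ
     = 24 × 50.585 + 44.4 × 37.752 + 0.5 × 10.09 × 2.54 × 40.1
     = 1214.1 + 1676.2 + 513.85 = 3404.1 kPa.
q_all = 3404.1 / 3.5 = 972.6 kPa.

q_all ≈ 970 kPa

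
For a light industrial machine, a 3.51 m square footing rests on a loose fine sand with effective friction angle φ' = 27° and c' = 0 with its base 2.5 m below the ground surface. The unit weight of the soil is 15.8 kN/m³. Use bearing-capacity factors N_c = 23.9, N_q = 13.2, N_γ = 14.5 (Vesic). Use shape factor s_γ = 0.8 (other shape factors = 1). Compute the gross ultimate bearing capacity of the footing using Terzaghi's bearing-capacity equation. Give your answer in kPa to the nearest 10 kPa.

q_ult ≈ 840 kPa

Overburden at base level: q = 15.8 × 2.5 = 39.5 kPa.
Surcharge term q·N_q = 39.5 × 13.2 = 521.4 kPa; self-weight term 0.5·γ·B·N_γ·s_γ = 0.5 × 15.8 × 3.51 × 14.5 × 0.8 = 321.66 kPa.
q_ult = 521.4 + 321.66 = 843.06 kPa.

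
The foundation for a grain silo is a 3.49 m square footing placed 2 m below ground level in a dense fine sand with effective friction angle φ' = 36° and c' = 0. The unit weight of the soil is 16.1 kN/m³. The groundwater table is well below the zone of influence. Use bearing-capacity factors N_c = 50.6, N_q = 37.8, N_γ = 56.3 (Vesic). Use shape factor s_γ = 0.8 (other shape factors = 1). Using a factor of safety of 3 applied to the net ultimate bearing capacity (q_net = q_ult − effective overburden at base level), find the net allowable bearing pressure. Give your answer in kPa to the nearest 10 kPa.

q_all(net) ≈ 820 kPa

Overburden at base level: q = 16.1 × 2 = 32.2 kPa.
Surcharge term q·N_q = 32.2 × 37.8 = 1217.2 kPa; self-weight term 0.5·γ·B·N_γ·s_γ = 0.5 × 16.1 × 3.49 × 56.3 × 0.8 = 1265.4 kPa.
q_ult = 1217.2 + 1265.4 = 2482.5 kPa.
Net ultimate: q_net = 2482.5 − 32.2 = 2450.3 kPa.
q_all(net) = 2450.3 / 3 = 816.78 kPa.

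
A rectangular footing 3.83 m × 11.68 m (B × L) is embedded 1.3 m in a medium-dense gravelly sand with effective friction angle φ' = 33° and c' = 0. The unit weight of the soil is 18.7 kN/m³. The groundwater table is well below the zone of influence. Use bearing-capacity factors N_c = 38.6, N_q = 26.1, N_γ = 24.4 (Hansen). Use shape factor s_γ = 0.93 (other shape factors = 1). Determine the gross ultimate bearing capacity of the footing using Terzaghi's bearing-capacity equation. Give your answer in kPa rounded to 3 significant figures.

q_ult ≈ 1450 kPa

Overburden at base level: q = 18.7 × 1.3 = 24.31 kPa.
Surcharge term q·N_q = 24.31 × 26.1 = 634.49 kPa; self-weight term 0.5·γ·B·N_γ·s_γ = 0.5 × 18.7 × 3.83 × 24.4 × 0.93 = 812.61 kPa.
q_ult = 634.49 + 812.61 = 1447.1 kPa.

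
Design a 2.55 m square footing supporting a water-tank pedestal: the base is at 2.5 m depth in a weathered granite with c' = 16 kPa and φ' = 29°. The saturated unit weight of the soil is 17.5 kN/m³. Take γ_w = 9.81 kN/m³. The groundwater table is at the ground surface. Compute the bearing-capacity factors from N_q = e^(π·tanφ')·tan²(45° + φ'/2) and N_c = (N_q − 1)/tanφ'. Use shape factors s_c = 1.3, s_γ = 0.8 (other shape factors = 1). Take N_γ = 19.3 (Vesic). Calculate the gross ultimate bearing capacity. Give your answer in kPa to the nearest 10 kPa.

q_ult ≈ 1050 kPa

tan29° = 0.5543, so N_q = e^(π×0.5543)·tan²(59.5°) = 5.705 × 2.882 = 16.44.
N_c = (16.44 − 1)/tan29° = 27.86.
γ' = 17.5 − 9.81 = 7.69 kN/m³ (submerged throughout). q = 7.69 × 2.5 = 19.225 kPa; the same γ' applies in the ½γBN_γ term.
c·N_c·s_c = 16 × 27.86 × 1.3 = 579.5 kPa
q·N_q = 19.225 × 16.443 = 316.12 kPa
0.5·γ·B·N_γ·s_γ = 0.5 × 7.69 × 2.55 × 19.3 × 0.8 = 151.39 kPa
q_ult = 579.5 + 316.12 + 151.39 = 1047 kPa.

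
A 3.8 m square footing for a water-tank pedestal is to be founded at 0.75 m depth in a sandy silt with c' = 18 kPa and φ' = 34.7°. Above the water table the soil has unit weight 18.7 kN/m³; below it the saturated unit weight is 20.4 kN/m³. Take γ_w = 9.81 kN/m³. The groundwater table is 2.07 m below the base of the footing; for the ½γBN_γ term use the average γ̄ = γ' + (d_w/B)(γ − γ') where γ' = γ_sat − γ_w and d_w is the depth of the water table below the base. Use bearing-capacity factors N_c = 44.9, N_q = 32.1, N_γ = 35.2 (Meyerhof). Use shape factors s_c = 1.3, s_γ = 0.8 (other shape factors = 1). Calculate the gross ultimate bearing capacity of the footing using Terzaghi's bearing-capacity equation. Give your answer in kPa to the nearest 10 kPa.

q_ult ≈ 2300 kPa

Overburden at base level: q = 18.7 × 0.75 = 14.025 kPa.
The water table is 2.07 m below the base (< B = 3.8 m), so the ½γBN_γ term uses γ̄ = γ' + (d_w/B)(γ − γ') = 10.59 + (2.07/3.8)(18.7 − 10.59) = 15.008 kN/m³.
Cohesion term c·N_c·s_c = 18 × 44.9 × 1.3 = 1050.7 kPa; surcharge term q·N_q = 14.025 × 32.1 = 450.2 kPa; self-weight term 0.5·γ·B·N_γ·s_γ = 0.5 × 15.008 × 3.8 × 35.2 × 0.8 = 802.98 kPa.
q_ult = 1050.7 + 450.2 + 802.98 = 2303.8 kPa.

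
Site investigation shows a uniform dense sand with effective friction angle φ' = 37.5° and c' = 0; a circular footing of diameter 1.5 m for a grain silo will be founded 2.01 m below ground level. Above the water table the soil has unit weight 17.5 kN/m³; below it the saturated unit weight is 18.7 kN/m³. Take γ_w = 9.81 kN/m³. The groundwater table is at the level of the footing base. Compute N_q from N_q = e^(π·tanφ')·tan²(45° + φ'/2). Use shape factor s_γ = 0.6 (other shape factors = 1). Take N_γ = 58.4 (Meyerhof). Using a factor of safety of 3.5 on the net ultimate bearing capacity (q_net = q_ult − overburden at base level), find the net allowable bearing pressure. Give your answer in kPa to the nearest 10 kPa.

q_all(net) ≈ 520 kPa

N_q = e^(π·tan37.5°)·tan²(63.75°) = 45.81.
Effective surcharge at the founding depth q = γ·D_f = 17.5 × 2.01 = 35.175 kPa.
The water table coincides with the base, so in the self-weight term γ → γ' = 8.89 kN/m³.
q_ult = q·N_q + 0.5·γ·B·N_γ·s_γ
     = 35.175 × 45.811 + 0.5 × 8.89 × 1.5 × 58.4 × 0.6
     = 1611.4 + 233.63 = 1845 kPa.
q_net = 1845 − 35.175 = 1809.9 kPa.
q_all(net) = 1809.9 / 3.5 = 517.1 kPa.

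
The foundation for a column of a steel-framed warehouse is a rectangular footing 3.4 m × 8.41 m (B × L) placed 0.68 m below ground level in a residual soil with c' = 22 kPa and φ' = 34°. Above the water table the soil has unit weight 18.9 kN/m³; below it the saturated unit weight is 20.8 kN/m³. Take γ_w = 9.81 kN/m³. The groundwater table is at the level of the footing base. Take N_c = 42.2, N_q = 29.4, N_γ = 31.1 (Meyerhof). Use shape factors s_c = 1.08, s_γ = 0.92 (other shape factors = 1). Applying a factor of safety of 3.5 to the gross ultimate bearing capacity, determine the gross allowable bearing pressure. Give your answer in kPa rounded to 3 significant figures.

Effective surcharge at the founding depth q = γ·D_f = 18.9 × 0.68 = 12.852 kPa.
The water table coincides with the base, so in the self-weight term γ → γ' = 10.99 kN/m³.
q_ult = c·N_c·s_c + q·N_q + 0.5·γ·B·N_γ·s_γ
     = 22 × 42.2 × 1.08 + 12.852 × 29.4 + 0.5 × 10.99 × 3.4 × 31.1 × 0.92
     = 1002.7 + 377.85 + 534.56 = 1915.1 kPa.
q_all = q_ult / FS = 1915.1 / 3.5 = 547.17 kPa.

q_all ≈ 547 kPa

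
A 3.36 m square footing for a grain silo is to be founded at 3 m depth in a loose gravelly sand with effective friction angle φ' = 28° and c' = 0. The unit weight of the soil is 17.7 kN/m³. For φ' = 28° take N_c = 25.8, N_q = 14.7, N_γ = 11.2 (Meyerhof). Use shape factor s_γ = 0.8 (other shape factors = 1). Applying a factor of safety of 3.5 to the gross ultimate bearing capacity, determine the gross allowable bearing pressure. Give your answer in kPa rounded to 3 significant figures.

q_all ≈ 299 kPa

Effective surcharge at the founding depth q = γ·D_f = 17.7 × 3 = 53.1 kPa.
q_ult = q·N_q + 0.5·γ·B·N_γ·s_γ
     = 53.1 × 14.7 + 0.5 × 17.7 × 3.36 × 11.2 × 0.8
     = 780.57 + 266.43 = 1047 kPa.
q_all = q_ult / FS = 1047 / 3.5 = 299.14 kPa.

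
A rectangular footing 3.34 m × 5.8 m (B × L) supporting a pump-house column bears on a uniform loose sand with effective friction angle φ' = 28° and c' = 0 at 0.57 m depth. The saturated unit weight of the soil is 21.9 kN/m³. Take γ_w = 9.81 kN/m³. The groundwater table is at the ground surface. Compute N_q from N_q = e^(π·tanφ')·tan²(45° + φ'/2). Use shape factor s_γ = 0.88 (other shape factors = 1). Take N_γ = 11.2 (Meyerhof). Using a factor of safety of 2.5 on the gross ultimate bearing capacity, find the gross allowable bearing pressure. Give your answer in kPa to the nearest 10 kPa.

N_q = e^(π·tan28°)·tan²(59°) = 14.72.
Water table at ground surface, so effective unit weight γ' = 21.9 − 9.81 = 12.09 kN/m³ is used throughout; overburden q = 12.09 × 0.57 = 6.8913 kPa; the same γ' applies in the ½γBN_γ term.
Surcharge term q·N_q = 6.8913 × 14.72 = 101.44 kPa; self-weight term 0.5·γ·B·N_γ·s_γ = 0.5 × 12.09 × 3.34 × 11.2 × 0.88 = 199 kPa.
q_ult = 101.44 + 199 = 300.43 kPa.
q_all = 300.43 / 2.5 = 120.17 kPa.

q_all ≈ 120 kPa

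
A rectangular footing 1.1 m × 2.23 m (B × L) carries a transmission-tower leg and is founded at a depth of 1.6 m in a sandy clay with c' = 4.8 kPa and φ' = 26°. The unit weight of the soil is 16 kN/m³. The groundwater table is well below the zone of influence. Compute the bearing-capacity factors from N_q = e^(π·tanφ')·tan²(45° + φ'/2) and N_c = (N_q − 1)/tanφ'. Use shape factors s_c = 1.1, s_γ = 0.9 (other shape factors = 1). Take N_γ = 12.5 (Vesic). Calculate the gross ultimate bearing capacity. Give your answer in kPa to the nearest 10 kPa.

q_ult ≈ 520 kPa

tan26° = 0.4877, so N_q = e^(π×0.4877)·tan²(58°) = 4.629 × 2.561 = 11.85.
N_c = (11.85 − 1)/tan26° = 22.25.
q = γ·D_f = 16 × 1.6 = 25.6 kPa.
c·N_c·s_c = 4.8 × 22.254 × 1.1 = 117.5 kPa
q·N_q = 25.6 × 11.854 = 303.47 kPa
0.5·γ·B·N_γ·s_γ = 0.5 × 16 × 1.1 × 12.5 × 0.9 = 99 kPa
q_ult = 117.5 + 303.47 + 99 = 519.97 kPa.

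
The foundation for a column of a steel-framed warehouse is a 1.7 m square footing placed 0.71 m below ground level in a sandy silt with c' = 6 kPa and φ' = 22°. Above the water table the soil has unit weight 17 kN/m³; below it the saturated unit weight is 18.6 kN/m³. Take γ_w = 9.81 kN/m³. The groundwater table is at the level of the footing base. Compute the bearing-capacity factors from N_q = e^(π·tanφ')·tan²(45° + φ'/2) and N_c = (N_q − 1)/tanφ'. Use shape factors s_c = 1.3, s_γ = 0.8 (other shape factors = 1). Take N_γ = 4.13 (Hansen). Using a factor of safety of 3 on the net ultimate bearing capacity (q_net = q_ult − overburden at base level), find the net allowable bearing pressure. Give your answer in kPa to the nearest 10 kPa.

N_q = e^(π·tan22°)·tan²(56°) = 7.82; N_c = (N_q − 1)/tanφ' = 16.88.
Overburden at base level: q = 17 × 0.71 = 12.07 kPa.
Below the base the soil is submerged, so the ½γBN_γ term uses γ' = 18.6 − 9.81 = 8.79 kN/m³.
Cohesion term c·N_c·s_c = 6 × 16.883 × 1.3 = 131.69 kPa; surcharge term q·N_q = 12.07 × 7.8211 = 94.401 kPa; self-weight term 0.5·γ·B·N_γ·s_γ = 0.5 × 8.79 × 1.7 × 4.13 × 0.8 = 24.686 kPa.
q_ult = 131.69 + 94.401 + 24.686 = 250.77 kPa.
q_net = 250.77 − 12.07 = 238.7 kPa.
q_all(net) = 238.7 / 3 = 79.568 kPa.

q_all(net) ≈ 80 kPa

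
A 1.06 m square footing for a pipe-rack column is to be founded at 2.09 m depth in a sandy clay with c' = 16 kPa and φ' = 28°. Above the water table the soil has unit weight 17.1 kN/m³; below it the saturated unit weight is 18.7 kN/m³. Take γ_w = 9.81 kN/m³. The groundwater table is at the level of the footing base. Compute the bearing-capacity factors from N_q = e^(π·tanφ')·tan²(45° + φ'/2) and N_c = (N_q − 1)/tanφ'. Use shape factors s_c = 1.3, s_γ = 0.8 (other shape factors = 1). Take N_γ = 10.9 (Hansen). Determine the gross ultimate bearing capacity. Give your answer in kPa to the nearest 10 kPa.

tan28° = 0.5317, so N_q = e^(π×0.5317)·tan²(59°) = 5.314 × 2.77 = 14.72.
N_c = (14.72 − 1)/tan28° = 25.8.
q = γ·D_f = 17.1 × 2.09 = 35.739 kPa.
For the ½γBN_γ term take γ' = 18.7 − 9.81 = 8.89 kN/m³ (soil below base is submerged).
c·N_c·s_c = 16 × 25.803 × 1.3 = 536.71 kPa
q·N_q = 35.739 × 14.72 = 526.07 kPa
0.5·γ·B·N_γ·s_γ = 0.5 × 8.89 × 1.06 × 10.9 × 0.8 = 41.086 kPa
q_ult = 536.71 + 526.07 + 41.086 = 1103.9 kPa.

q_ult ≈ 1100 kPa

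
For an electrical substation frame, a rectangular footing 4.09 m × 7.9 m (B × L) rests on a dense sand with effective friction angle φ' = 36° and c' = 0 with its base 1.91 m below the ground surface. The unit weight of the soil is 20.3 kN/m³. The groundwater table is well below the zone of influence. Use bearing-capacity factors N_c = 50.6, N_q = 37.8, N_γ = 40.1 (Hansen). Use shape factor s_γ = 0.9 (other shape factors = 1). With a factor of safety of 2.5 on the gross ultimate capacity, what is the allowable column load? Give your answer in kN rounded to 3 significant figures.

Overburden at base level: q = 20.3 × 1.91 = 38.773 kPa.
Surcharge term q·N_q = 38.773 × 37.8 = 1465.6 kPa; self-weight term 0.5·γ·B·N_γ·s_γ = 0.5 × 20.3 × 4.09 × 40.1 × 0.9 = 1498.2 kPa.
q_ult = 1465.6 + 1498.2 = 2963.8 kPa.
Gross allowable pressure q_all = 2963.8 / 2.5 = 1185.5 kPa.
Footing area = 32.311 m², so allowable column load = 1185.5 × 32.311 = 38306 kN.

P_all ≈ 38300 kN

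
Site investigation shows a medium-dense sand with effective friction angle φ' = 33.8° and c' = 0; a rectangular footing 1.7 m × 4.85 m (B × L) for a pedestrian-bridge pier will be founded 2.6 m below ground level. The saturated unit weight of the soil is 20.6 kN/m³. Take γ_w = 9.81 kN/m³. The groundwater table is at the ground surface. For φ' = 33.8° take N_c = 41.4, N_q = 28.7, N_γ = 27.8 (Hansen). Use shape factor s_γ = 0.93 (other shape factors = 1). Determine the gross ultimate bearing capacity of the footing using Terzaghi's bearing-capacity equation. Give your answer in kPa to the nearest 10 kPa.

q_ult ≈ 1040 kPa

With the water table at the surface the whole profile is submerged: γ' = 20.6 − 9.81 = 10.79 kN/m³, so q = γ'·D_f = 28.054 kPa; the same γ' applies in the ½γBN_γ term.
q_ult = q·N_q + 0.5·γ·B·N_γ·s_γ
     = 28.054 × 28.7 + 0.5 × 10.79 × 1.7 × 27.8 × 0.93
     = 805.15 + 237.12 = 1042.3 kPa.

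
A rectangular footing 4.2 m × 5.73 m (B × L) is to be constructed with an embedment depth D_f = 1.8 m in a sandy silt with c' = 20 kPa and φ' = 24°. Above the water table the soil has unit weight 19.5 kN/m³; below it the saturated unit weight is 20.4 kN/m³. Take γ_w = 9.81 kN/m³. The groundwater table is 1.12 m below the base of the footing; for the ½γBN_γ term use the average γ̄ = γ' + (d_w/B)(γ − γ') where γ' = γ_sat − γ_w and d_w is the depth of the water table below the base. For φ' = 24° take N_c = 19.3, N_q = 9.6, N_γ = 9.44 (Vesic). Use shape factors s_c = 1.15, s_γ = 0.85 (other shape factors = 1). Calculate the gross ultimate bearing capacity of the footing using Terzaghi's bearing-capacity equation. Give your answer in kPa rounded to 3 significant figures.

q = γ·D_f = 19.5 × 1.8 = 35.1 kPa.
γ' = 10.59 kN/m³; averaging over the depth B below the base, γ̄ = γ' + (d_w/B)(γ − γ') = 12.966 kN/m³.
c·N_c·s_c = 20 × 19.3 × 1.15 = 443.9 kPa
q·N_q = 35.1 × 9.6 = 336.96 kPa
0.5·γ·B·N_γ·s_γ = 0.5 × 12.966 × 4.2 × 9.44 × 0.85 = 218.48 kPa
q_ult = 443.9 + 336.96 + 218.48 = 999.34 kPa.

q_ult ≈ 999 kPa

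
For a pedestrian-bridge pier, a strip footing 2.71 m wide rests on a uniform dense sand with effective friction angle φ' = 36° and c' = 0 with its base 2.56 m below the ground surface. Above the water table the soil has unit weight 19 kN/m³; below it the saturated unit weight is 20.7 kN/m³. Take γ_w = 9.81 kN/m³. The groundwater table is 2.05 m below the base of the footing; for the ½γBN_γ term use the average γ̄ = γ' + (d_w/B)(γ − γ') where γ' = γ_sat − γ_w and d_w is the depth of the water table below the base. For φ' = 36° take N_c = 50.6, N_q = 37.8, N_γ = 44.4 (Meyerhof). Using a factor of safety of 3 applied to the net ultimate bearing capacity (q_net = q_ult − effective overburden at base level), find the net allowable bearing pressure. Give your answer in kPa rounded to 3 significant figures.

q_all(net) ≈ 938 kPa

Overburden at base level: q = 19 × 2.56 = 48.64 kPa.
The water table is 2.05 m below the base (< B = 2.71 m), so the ½γBN_γ term uses γ̄ = γ' + (d_w/B)(γ − γ') = 10.89 + (2.05/2.71)(19 − 10.89) = 17.025 kN/m³.
Surcharge term q·N_q = 48.64 × 37.8 = 1838.6 kPa; self-weight term 0.5·γ·B·N_γ = 0.5 × 17.025 × 2.71 × 44.4 = 1024.3 kPa.
q_ult = 1838.6 + 1024.3 = 2862.8 kPa.
Net ultimate: q_net = 2862.8 − 48.64 = 2814.2 kPa.
q_all(net) = 2814.2 / 3 = 938.07 kPa.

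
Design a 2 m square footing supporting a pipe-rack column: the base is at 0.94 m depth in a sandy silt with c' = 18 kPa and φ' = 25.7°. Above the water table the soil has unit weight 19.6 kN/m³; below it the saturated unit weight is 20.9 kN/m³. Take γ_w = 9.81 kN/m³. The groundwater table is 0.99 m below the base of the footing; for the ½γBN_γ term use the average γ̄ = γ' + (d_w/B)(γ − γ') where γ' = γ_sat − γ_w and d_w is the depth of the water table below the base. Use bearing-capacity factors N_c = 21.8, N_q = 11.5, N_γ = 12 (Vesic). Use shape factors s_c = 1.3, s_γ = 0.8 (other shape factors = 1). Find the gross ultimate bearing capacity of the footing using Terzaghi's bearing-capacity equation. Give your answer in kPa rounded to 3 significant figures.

q_ult ≈ 869 kPa

q = γ·D_f = 19.6 × 0.94 = 18.424 kPa.
γ' = 11.09 kN/m³; averaging over the depth B below the base, γ̄ = γ' + (d_w/B)(γ − γ') = 15.302 kN/m³.
c·N_c·s_c = 18 × 21.8 × 1.3 = 510.12 kPa
q·N_q = 18.424 × 11.5 = 211.88 kPa
0.5·γ·B·N_γ·s_γ = 0.5 × 15.302 × 2 × 12 × 0.8 = 146.9 kPa
q_ult = 510.12 + 211.88 + 146.9 = 868.9 kPa.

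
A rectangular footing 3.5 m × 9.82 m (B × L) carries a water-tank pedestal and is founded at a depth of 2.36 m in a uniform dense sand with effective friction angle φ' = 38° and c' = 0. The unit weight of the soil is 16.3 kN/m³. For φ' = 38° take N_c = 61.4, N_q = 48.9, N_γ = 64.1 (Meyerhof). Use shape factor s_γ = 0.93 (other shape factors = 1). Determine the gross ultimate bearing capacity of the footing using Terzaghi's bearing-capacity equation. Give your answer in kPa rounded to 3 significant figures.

q_ult ≈ 3580 kPa

Overburden at base level: q = 16.3 × 2.36 = 38.468 kPa.
Surcharge term q·N_q = 38.468 × 48.9 = 1881.1 kPa; self-weight term 0.5·γ·B·N_γ·s_γ = 0.5 × 16.3 × 3.5 × 64.1 × 0.93 = 1700.5 kPa.
q_ult = 1881.1 + 1700.5 = 3581.5 kPa.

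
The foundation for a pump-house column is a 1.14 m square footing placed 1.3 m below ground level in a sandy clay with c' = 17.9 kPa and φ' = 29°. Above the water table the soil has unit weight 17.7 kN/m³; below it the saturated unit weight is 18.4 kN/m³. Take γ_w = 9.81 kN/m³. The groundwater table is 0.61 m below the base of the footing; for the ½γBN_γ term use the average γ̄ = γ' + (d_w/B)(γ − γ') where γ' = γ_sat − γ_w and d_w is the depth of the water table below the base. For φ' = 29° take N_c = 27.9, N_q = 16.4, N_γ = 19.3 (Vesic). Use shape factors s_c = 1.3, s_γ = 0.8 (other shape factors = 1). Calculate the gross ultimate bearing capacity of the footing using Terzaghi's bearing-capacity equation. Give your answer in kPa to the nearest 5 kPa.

q_ult ≈ 1145 kPa

q = γ·D_f = 17.7 × 1.3 = 23.01 kPa.
γ' = 8.59 kN/m³; averaging over the depth B below the base, γ̄ = γ' + (d_w/B)(γ − γ') = 13.465 kN/m³.
c·N_c·s_c = 17.9 × 27.9 × 1.3 = 649.23 kPa
q·N_q = 23.01 × 16.4 = 377.36 kPa
0.5·γ·B·N_γ·s_γ = 0.5 × 13.465 × 1.14 × 19.3 × 0.8 = 118.5 kPa
q_ult = 649.23 + 377.36 + 118.5 = 1145.1 kPa.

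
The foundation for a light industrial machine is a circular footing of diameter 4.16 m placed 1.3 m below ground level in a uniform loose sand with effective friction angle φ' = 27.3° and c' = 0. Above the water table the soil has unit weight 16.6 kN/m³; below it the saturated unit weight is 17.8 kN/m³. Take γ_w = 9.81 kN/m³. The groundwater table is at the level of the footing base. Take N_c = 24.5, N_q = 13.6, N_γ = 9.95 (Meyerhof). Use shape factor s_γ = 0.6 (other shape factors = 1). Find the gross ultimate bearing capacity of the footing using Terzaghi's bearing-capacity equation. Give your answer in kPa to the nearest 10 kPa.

q_ult ≈ 390 kPa

Effective surcharge at the founding depth q = γ·D_f = 16.6 × 1.3 = 21.58 kPa.
The water table coincides with the base, so in the self-weight term γ → γ' = 7.99 kN/m³.
q_ult = q·N_q + 0.5·γ·B·N_γ·s_γ
     = 21.58 × 13.6 + 0.5 × 7.99 × 4.16 × 9.95 × 0.6
     = 293.49 + 99.217 = 392.7 kPa.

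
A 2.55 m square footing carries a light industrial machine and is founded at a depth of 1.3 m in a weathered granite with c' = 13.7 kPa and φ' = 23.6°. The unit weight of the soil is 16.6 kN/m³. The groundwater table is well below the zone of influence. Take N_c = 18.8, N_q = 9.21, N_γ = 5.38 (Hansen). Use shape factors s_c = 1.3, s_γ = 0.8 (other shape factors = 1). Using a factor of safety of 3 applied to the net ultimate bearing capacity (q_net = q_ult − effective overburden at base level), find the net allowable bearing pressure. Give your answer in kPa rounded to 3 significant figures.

q_all(net) ≈ 201 kPa

Overburden at base level: q = 16.6 × 1.3 = 21.58 kPa.
Cohesion term c·N_c·s_c = 13.7 × 18.8 × 1.3 = 334.83 kPa; surcharge term q·N_q = 21.58 × 9.21 = 198.75 kPa; self-weight term 0.5·γ·B·N_γ·s_γ = 0.5 × 16.6 × 2.55 × 5.38 × 0.8 = 91.094 kPa.
q_ult = 334.83 + 198.75 + 91.094 = 624.67 kPa.
Net ultimate: q_net = 624.67 − 21.58 = 603.09 kPa.
q_all(net) = 603.09 / 3 = 201.03 kPa.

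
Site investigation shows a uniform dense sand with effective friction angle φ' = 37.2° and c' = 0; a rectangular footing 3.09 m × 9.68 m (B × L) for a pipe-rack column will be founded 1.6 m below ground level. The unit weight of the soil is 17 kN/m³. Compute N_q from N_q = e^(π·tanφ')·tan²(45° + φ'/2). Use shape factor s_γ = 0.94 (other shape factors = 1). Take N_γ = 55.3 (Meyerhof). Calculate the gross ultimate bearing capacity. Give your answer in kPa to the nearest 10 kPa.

tan37.2° = 0.759, so N_q = e^(π×0.759)·tan²(63.6°) = 10.855 × 4.058 = 44.05.
Effective surcharge at the founding depth q = γ·D_f = 17 × 1.6 = 27.2 kPa.
q_ult = q·N_q + 0.5·γ·B·N_γ·s_γ
     = 27.2 × 44.05 + 0.5 × 17 × 3.09 × 55.3 × 0.94
     = 1198.2 + 1365.3 = 2563.5 kPa.

q_ult ≈ 2560 kPa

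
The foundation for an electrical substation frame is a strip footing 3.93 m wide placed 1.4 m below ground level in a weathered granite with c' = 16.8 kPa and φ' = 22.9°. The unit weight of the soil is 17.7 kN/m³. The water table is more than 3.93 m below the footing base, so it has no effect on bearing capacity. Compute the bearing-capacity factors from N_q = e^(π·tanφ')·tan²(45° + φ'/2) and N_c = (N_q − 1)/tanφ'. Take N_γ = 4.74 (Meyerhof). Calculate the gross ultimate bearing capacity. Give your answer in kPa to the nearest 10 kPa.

q_ult ≈ 680 kPa

tan22.9° = 0.4224, so N_q = e^(π×0.4224)·tan²(56.45°) = 3.77 × 2.274 = 8.57.
N_c = (8.57 − 1)/tan22.9° = 17.93.
q = γ·D_f = 17.7 × 1.4 = 24.78 kPa.
c·N_c = 16.8 × 17.927 = 301.18 kPa
q·N_q = 24.78 × 8.5728 = 212.43 kPa
0.5·γ·B·N_γ = 0.5 × 17.7 × 3.93 × 4.74 = 164.86 kPa
q_ult = 301.18 + 212.43 + 164.86 = 678.47 kPa.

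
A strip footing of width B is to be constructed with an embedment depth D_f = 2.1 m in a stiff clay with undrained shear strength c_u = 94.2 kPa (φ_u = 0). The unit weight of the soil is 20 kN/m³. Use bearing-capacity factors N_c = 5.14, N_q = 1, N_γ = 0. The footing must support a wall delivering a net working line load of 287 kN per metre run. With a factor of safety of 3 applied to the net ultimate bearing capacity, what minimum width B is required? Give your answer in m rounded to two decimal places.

B = 1.78 m

Overburden at base level: q = 20 × 2.1 = 42 kPa.
Cohesion term c·N_c = 94.2 × 5.14 = 484.19 kPa; surcharge term q·N_q = 42 × 1 = 42 kPa.
q_ult = 484.19 + 42 = 526.19 kPa.
For φ = 0 the ½γBN_γ term vanishes, so q_ult is independent of B. q_net = 526.19 − 42 = 484.19 kPa; q_all(net) = 484.19/3 = 161.4 kPa.
Required width B = w / q_all(net) = 287 / 161.4 = 1.778 m.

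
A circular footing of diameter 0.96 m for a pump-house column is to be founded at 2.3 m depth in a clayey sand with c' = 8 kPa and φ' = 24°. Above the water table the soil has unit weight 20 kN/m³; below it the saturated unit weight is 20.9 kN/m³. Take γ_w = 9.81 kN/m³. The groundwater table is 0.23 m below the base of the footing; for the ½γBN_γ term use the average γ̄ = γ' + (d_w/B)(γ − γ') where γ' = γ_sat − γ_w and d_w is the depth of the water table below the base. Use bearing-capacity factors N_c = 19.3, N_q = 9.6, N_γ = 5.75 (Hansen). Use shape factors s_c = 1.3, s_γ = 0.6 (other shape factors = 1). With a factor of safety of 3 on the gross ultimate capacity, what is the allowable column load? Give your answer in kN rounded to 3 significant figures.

Effective surcharge at the founding depth q = γ·D_f = 20 × 2.3 = 46 kPa.
With d_w = 0.23 m < B, γ̄ = 11.09 + (0.23/0.96) × (20 − 11.09) = 13.225 kN/m³.
q_ult = c·N_c·s_c + q·N_q + 0.5·γ·B·N_γ·s_γ
     = 8 × 19.3 × 1.3 + 46 × 9.6 + 0.5 × 13.225 × 0.96 × 5.75 × 0.6
     = 200.72 + 441.6 + 21.9 = 664.22 kPa.
Gross allowable pressure q_all = 664.22 / 3 = 221.41 kPa.
Footing area = 0.7238 m², so allowable column load = 221.41 × 0.7238 = 160.25 kN.

P_all ≈ 160 kN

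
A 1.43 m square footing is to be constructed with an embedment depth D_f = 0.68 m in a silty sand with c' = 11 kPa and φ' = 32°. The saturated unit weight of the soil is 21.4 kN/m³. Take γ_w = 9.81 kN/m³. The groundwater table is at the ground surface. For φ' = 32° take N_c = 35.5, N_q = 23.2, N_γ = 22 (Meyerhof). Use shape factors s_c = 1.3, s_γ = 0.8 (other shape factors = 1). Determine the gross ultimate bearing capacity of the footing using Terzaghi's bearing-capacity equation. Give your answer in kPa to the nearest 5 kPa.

γ' = 21.4 − 9.81 = 11.59 kN/m³ (submerged throughout). q = 11.59 × 0.68 = 7.8812 kPa; the same γ' applies in the ½γBN_γ term.
c·N_c·s_c = 11 × 35.5 × 1.3 = 507.65 kPa
q·N_q = 7.8812 × 23.2 = 182.84 kPa
0.5·γ·B·N_γ·s_γ = 0.5 × 11.59 × 1.43 × 22 × 0.8 = 145.85 kPa
q_ult = 507.65 + 182.84 + 145.85 = 836.34 kPa.

q_ult ≈ 835 kPa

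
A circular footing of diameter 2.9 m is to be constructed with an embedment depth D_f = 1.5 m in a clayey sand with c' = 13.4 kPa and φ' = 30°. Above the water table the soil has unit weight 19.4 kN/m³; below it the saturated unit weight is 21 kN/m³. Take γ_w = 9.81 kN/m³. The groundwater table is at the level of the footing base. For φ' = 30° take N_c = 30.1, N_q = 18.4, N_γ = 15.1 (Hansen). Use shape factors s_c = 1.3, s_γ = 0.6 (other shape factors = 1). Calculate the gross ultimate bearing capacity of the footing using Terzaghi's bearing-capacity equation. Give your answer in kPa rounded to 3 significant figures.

q_ult ≈ 1210 kPa

Overburden at base level: q = 19.4 × 1.5 = 29.1 kPa.
Below the base the soil is submerged, so the ½γBN_γ term uses γ' = 21 − 9.81 = 11.19 kN/m³.
Cohesion term c·N_c·s_c = 13.4 × 30.1 × 1.3 = 524.34 kPa; surcharge term q·N_q = 29.1 × 18.4 = 535.44 kPa; self-weight term 0.5·γ·B·N_γ·s_γ = 0.5 × 11.19 × 2.9 × 15.1 × 0.6 = 147 kPa.
q_ult = 524.34 + 535.44 + 147 = 1206.8 kPa.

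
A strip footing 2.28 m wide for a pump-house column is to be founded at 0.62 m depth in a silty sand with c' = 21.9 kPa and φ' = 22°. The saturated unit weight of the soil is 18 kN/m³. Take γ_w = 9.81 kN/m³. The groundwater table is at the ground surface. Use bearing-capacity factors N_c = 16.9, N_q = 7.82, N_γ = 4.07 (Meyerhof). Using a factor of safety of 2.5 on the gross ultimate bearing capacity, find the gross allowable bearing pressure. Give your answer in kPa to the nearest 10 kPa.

With the water table at the surface the whole profile is submerged: γ' = 18 − 9.81 = 8.19 kN/m³, so q = γ'·D_f = 5.0778 kPa; the same γ' applies in the ½γBN_γ term.
q_ult = c·N_c + q·N_q + 0.5·γ·B·N_γ
     = 21.9 × 16.9 + 5.0778 × 7.82 + 0.5 × 8.19 × 2.28 × 4.07
     = 370.11 + 39.708 + 38 = 447.82 kPa.
q_all = 447.82 / 2.5 = 179.13 kPa.

q_all ≈ 180 kPa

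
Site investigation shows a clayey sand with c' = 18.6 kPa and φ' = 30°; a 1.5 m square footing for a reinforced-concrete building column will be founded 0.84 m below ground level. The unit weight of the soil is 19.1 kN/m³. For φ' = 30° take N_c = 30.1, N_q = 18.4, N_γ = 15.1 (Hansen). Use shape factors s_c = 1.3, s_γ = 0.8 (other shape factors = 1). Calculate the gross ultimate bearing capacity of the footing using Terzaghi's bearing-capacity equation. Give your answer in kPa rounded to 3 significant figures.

q = γ·D_f = 19.1 × 0.84 = 16.044 kPa.
c·N_c·s_c = 18.6 × 30.1 × 1.3 = 727.82 kPa
q·N_q = 16.044 × 18.4 = 295.21 kPa
0.5·γ·B·N_γ·s_γ = 0.5 × 19.1 × 1.5 × 15.1 × 0.8 = 173.05 kPa
q_ult = 727.82 + 295.21 + 173.05 = 1196.1 kPa.

q_ult ≈ 1200 kPa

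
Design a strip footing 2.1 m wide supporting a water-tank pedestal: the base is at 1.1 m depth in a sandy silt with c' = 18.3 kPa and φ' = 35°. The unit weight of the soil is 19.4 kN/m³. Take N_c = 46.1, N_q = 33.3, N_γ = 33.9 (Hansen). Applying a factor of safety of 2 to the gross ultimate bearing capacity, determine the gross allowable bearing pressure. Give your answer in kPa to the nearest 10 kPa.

q_all ≈ 1120 kPa

Effective surcharge at the founding depth q = γ·D_f = 19.4 × 1.1 = 21.34 kPa.
q_ult = c·N_c + q·N_q + 0.5·γ·B·N_γ
     = 18.3 × 46.1 + 21.34 × 33.3 + 0.5 × 19.4 × 2.1 × 33.9
     = 843.63 + 710.62 + 690.54 = 2244.8 kPa.
q_all = q_ult / FS = 2244.8 / 2 = 1122.4 kPa.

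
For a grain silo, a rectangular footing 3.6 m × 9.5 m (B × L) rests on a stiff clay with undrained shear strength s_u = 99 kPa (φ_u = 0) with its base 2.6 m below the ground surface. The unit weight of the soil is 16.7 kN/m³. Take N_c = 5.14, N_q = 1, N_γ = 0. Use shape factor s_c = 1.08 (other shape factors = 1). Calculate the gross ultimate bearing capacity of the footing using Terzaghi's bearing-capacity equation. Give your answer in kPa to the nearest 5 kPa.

q_ult ≈ 595 kPa

Effective surcharge at the founding depth q = γ·D_f = 16.7 × 2.6 = 43.42 kPa.
q_ult = c·N_c·s_c + q·N_q
     = 99 × 5.14 × 1.08 + 43.42 × 1
     = 549.57 + 43.42 = 592.99 kPa.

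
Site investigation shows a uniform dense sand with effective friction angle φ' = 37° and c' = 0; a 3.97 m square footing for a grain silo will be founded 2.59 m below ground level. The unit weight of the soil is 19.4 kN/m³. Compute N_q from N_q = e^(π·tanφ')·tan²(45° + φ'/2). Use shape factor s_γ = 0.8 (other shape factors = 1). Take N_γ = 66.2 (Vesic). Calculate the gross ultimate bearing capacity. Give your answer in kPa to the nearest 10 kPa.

tan37° = 0.7536, so N_q = e^(π×0.7536)·tan²(63.5°) = 10.669 × 4.023 = 42.92.
Effective surcharge at the founding depth q = γ·D_f = 19.4 × 2.59 = 50.246 kPa.
q_ult = q·N_q + 0.5·γ·B·N_γ·s_γ
     = 50.246 × 42.92 + 0.5 × 19.4 × 3.97 × 66.2 × 0.8
     = 2156.6 + 2039.4 = 4196 kPa.

q_ult ≈ 4200 kPa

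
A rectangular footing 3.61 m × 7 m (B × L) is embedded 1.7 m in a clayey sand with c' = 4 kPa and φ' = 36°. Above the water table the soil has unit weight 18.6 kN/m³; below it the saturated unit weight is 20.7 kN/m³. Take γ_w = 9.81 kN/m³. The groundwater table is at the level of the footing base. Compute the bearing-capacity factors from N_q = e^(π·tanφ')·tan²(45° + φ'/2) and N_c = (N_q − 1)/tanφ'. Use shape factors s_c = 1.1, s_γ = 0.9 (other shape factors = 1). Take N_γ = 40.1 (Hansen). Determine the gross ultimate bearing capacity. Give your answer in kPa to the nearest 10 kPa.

tan36° = 0.7265, so N_q = e^(π×0.7265)·tan²(63°) = 9.801 × 3.852 = 37.75.
N_c = (37.75 − 1)/tan36° = 50.59.
Effective surcharge at the founding depth q = γ·D_f = 18.6 × 1.7 = 31.62 kPa.
The water table coincides with the base, so in the self-weight term γ → γ' = 10.89 kN/m³.
q_ult = c·N_c·s_c + q·N_q + 0.5·γ·B·N_γ·s_γ
     = 4 × 50.585 × 1.1 + 31.62 × 37.752 + 0.5 × 10.89 × 3.61 × 40.1 × 0.9
     = 222.58 + 1193.7 + 709.4 = 2125.7 kPa.

q_ult ≈ 2130 kPa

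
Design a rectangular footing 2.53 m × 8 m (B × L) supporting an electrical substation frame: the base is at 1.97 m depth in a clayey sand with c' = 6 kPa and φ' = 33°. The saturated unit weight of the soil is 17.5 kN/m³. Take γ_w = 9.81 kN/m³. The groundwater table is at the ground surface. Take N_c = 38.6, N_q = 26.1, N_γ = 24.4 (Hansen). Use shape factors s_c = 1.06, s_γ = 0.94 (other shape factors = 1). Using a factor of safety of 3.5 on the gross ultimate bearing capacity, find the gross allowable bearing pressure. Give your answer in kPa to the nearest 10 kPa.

With the water table at the surface the whole profile is submerged: γ' = 17.5 − 9.81 = 7.69 kN/m³, so q = γ'·D_f = 15.149 kPa; the same γ' applies in the ½γBN_γ term.
q_ult = c·N_c·s_c + q·N_q + 0.5·γ·B·N_γ·s_γ
     = 6 × 38.6 × 1.06 + 15.149 × 26.1 + 0.5 × 7.69 × 2.53 × 24.4 × 0.94
     = 245.5 + 395.4 + 223.12 = 864.01 kPa.
q_all = 864.01 / 3.5 = 246.86 kPa.

q_all ≈ 250 kPa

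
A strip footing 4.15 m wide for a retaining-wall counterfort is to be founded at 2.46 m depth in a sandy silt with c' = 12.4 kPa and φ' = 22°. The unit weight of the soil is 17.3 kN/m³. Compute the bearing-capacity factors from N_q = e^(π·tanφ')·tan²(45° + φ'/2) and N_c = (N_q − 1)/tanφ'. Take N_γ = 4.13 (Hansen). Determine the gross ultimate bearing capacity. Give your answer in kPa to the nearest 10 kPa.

q_ult ≈ 690 kPa

tan22° = 0.404, so N_q = e^(π×0.404)·tan²(56°) = 3.558 × 2.198 = 7.82.
N_c = (7.82 − 1)/tan22° = 16.88.
Effective surcharge at the founding depth q = γ·D_f = 17.3 × 2.46 = 42.558 kPa.
q_ult = c·N_c + q·N_q + 0.5·γ·B·N_γ
     = 12.4 × 16.883 + 42.558 × 7.8211 + 0.5 × 17.3 × 4.15 × 4.13
     = 209.35 + 332.85 + 148.26 = 690.46 kPa.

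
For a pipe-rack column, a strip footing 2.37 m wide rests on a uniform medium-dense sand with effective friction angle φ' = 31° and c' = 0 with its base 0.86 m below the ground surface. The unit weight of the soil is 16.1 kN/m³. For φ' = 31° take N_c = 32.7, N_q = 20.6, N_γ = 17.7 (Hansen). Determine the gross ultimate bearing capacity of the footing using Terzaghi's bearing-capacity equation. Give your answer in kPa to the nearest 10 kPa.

q = γ·D_f = 16.1 × 0.86 = 13.846 kPa.
q·N_q = 13.846 × 20.6 = 285.23 kPa
0.5·γ·B·N_γ = 0.5 × 16.1 × 2.37 × 17.7 = 337.69 kPa
q_ult = 285.23 + 337.69 = 622.92 kPa.

q_ult ≈ 620 kPa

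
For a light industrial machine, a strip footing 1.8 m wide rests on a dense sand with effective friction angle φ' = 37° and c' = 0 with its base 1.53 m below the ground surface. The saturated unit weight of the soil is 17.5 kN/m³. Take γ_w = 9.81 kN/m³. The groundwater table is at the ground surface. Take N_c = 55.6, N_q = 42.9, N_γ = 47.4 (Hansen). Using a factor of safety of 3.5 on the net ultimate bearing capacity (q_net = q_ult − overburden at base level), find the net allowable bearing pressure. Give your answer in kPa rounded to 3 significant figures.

γ' = 17.5 − 9.81 = 7.69 kN/m³ (submerged throughout). q = 7.69 × 1.53 = 11.766 kPa; the same γ' applies in the ½γBN_γ term.
q·N_q = 11.766 × 42.9 = 504.75 kPa
0.5·γ·B·N_γ = 0.5 × 7.69 × 1.8 × 47.4 = 328.06 kPa
q_ult = 504.75 + 328.06 = 832.8 kPa.
q_net = 832.8 − 11.766 = 821.04 kPa.
q_all(net) = 821.04 / 3.5 = 234.58 kPa.

q_all(net) ≈ 235 kPa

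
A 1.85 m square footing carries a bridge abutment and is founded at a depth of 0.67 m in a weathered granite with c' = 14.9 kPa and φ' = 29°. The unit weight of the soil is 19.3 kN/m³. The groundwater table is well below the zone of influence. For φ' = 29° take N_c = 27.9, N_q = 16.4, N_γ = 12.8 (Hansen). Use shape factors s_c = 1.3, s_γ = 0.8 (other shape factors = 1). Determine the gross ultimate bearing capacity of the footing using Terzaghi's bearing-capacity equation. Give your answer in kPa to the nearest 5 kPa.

q_ult ≈ 935 kPa

Overburden at base level: q = 19.3 × 0.67 = 12.931 kPa.
Cohesion term c·N_c·s_c = 14.9 × 27.9 × 1.3 = 540.42 kPa; surcharge term q·N_q = 12.931 × 16.4 = 212.07 kPa; self-weight term 0.5·γ·B·N_γ·s_γ = 0.5 × 19.3 × 1.85 × 12.8 × 0.8 = 182.81 kPa.
q_ult = 540.42 + 212.07 + 182.81 = 935.3 kPa.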